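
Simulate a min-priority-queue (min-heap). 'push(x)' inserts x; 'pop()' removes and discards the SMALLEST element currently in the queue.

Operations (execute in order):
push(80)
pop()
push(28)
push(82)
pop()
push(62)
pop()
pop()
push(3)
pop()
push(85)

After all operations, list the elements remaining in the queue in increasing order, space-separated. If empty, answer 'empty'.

Answer: 85

Derivation:
push(80): heap contents = [80]
pop() → 80: heap contents = []
push(28): heap contents = [28]
push(82): heap contents = [28, 82]
pop() → 28: heap contents = [82]
push(62): heap contents = [62, 82]
pop() → 62: heap contents = [82]
pop() → 82: heap contents = []
push(3): heap contents = [3]
pop() → 3: heap contents = []
push(85): heap contents = [85]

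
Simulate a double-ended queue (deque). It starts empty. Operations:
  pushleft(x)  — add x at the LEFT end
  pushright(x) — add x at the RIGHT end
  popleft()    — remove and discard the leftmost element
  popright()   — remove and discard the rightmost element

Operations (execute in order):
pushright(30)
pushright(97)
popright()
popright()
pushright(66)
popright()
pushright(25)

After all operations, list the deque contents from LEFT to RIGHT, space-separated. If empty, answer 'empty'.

Answer: 25

Derivation:
pushright(30): [30]
pushright(97): [30, 97]
popright(): [30]
popright(): []
pushright(66): [66]
popright(): []
pushright(25): [25]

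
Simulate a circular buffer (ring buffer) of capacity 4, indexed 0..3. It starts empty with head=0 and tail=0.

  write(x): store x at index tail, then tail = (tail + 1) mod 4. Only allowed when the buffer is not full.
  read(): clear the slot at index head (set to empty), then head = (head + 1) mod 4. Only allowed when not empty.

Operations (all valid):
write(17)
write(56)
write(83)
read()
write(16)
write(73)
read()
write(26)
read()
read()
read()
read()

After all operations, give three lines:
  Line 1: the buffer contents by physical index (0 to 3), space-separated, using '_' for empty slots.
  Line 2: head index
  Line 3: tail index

write(17): buf=[17 _ _ _], head=0, tail=1, size=1
write(56): buf=[17 56 _ _], head=0, tail=2, size=2
write(83): buf=[17 56 83 _], head=0, tail=3, size=3
read(): buf=[_ 56 83 _], head=1, tail=3, size=2
write(16): buf=[_ 56 83 16], head=1, tail=0, size=3
write(73): buf=[73 56 83 16], head=1, tail=1, size=4
read(): buf=[73 _ 83 16], head=2, tail=1, size=3
write(26): buf=[73 26 83 16], head=2, tail=2, size=4
read(): buf=[73 26 _ 16], head=3, tail=2, size=3
read(): buf=[73 26 _ _], head=0, tail=2, size=2
read(): buf=[_ 26 _ _], head=1, tail=2, size=1
read(): buf=[_ _ _ _], head=2, tail=2, size=0

Answer: _ _ _ _
2
2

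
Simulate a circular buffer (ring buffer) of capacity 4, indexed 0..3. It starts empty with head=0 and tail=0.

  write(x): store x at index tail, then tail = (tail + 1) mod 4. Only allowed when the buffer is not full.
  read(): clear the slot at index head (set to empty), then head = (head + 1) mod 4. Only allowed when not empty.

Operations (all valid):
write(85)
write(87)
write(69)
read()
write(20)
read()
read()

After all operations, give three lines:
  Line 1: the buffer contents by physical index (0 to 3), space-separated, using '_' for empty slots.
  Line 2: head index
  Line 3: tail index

write(85): buf=[85 _ _ _], head=0, tail=1, size=1
write(87): buf=[85 87 _ _], head=0, tail=2, size=2
write(69): buf=[85 87 69 _], head=0, tail=3, size=3
read(): buf=[_ 87 69 _], head=1, tail=3, size=2
write(20): buf=[_ 87 69 20], head=1, tail=0, size=3
read(): buf=[_ _ 69 20], head=2, tail=0, size=2
read(): buf=[_ _ _ 20], head=3, tail=0, size=1

Answer: _ _ _ 20
3
0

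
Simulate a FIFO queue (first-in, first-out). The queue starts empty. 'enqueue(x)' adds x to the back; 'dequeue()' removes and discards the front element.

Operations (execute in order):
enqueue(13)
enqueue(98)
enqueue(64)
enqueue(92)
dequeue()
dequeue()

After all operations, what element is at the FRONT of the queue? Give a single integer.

Answer: 64

Derivation:
enqueue(13): queue = [13]
enqueue(98): queue = [13, 98]
enqueue(64): queue = [13, 98, 64]
enqueue(92): queue = [13, 98, 64, 92]
dequeue(): queue = [98, 64, 92]
dequeue(): queue = [64, 92]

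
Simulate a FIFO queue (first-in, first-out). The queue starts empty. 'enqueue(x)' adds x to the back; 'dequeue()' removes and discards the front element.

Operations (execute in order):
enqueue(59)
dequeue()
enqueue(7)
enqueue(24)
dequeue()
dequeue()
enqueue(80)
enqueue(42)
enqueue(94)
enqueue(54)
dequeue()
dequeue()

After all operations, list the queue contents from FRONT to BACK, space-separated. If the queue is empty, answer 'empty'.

Answer: 94 54

Derivation:
enqueue(59): [59]
dequeue(): []
enqueue(7): [7]
enqueue(24): [7, 24]
dequeue(): [24]
dequeue(): []
enqueue(80): [80]
enqueue(42): [80, 42]
enqueue(94): [80, 42, 94]
enqueue(54): [80, 42, 94, 54]
dequeue(): [42, 94, 54]
dequeue(): [94, 54]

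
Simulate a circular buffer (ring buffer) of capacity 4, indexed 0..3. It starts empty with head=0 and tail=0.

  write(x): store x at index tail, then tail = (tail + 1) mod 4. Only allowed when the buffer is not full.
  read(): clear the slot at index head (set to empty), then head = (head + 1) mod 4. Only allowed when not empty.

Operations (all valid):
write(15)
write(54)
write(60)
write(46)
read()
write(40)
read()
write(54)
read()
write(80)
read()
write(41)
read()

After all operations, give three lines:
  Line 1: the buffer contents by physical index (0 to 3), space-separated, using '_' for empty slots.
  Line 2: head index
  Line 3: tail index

Answer: _ 54 80 41
1
0

Derivation:
write(15): buf=[15 _ _ _], head=0, tail=1, size=1
write(54): buf=[15 54 _ _], head=0, tail=2, size=2
write(60): buf=[15 54 60 _], head=0, tail=3, size=3
write(46): buf=[15 54 60 46], head=0, tail=0, size=4
read(): buf=[_ 54 60 46], head=1, tail=0, size=3
write(40): buf=[40 54 60 46], head=1, tail=1, size=4
read(): buf=[40 _ 60 46], head=2, tail=1, size=3
write(54): buf=[40 54 60 46], head=2, tail=2, size=4
read(): buf=[40 54 _ 46], head=3, tail=2, size=3
write(80): buf=[40 54 80 46], head=3, tail=3, size=4
read(): buf=[40 54 80 _], head=0, tail=3, size=3
write(41): buf=[40 54 80 41], head=0, tail=0, size=4
read(): buf=[_ 54 80 41], head=1, tail=0, size=3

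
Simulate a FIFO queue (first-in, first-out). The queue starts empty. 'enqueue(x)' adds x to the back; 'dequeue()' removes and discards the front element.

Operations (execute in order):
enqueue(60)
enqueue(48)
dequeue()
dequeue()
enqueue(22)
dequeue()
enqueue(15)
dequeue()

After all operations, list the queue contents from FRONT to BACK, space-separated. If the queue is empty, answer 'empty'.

enqueue(60): [60]
enqueue(48): [60, 48]
dequeue(): [48]
dequeue(): []
enqueue(22): [22]
dequeue(): []
enqueue(15): [15]
dequeue(): []

Answer: empty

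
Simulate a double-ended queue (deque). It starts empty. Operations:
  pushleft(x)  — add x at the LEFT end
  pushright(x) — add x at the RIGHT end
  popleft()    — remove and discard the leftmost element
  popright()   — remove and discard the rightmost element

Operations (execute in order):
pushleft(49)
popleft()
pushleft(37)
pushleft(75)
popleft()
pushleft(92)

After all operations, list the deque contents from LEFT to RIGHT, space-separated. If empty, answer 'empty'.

Answer: 92 37

Derivation:
pushleft(49): [49]
popleft(): []
pushleft(37): [37]
pushleft(75): [75, 37]
popleft(): [37]
pushleft(92): [92, 37]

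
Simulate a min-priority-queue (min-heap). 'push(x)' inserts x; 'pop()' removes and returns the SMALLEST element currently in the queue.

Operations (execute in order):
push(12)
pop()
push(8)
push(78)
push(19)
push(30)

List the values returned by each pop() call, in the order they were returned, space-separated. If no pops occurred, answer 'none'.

push(12): heap contents = [12]
pop() → 12: heap contents = []
push(8): heap contents = [8]
push(78): heap contents = [8, 78]
push(19): heap contents = [8, 19, 78]
push(30): heap contents = [8, 19, 30, 78]

Answer: 12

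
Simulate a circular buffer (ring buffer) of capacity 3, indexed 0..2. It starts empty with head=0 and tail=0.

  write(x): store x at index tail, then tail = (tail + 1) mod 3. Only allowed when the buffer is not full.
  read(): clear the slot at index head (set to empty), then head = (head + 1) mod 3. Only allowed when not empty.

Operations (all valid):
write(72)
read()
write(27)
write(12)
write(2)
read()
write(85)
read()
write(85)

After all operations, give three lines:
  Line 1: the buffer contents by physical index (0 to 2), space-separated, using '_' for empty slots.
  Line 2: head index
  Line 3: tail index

Answer: 2 85 85
0
0

Derivation:
write(72): buf=[72 _ _], head=0, tail=1, size=1
read(): buf=[_ _ _], head=1, tail=1, size=0
write(27): buf=[_ 27 _], head=1, tail=2, size=1
write(12): buf=[_ 27 12], head=1, tail=0, size=2
write(2): buf=[2 27 12], head=1, tail=1, size=3
read(): buf=[2 _ 12], head=2, tail=1, size=2
write(85): buf=[2 85 12], head=2, tail=2, size=3
read(): buf=[2 85 _], head=0, tail=2, size=2
write(85): buf=[2 85 85], head=0, tail=0, size=3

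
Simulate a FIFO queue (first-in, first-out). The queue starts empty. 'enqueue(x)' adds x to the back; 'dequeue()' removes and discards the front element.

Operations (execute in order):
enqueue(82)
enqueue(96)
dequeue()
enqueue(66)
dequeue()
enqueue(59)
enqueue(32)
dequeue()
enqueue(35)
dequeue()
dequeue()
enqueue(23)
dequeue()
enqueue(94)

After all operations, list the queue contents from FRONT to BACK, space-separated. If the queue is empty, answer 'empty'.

enqueue(82): [82]
enqueue(96): [82, 96]
dequeue(): [96]
enqueue(66): [96, 66]
dequeue(): [66]
enqueue(59): [66, 59]
enqueue(32): [66, 59, 32]
dequeue(): [59, 32]
enqueue(35): [59, 32, 35]
dequeue(): [32, 35]
dequeue(): [35]
enqueue(23): [35, 23]
dequeue(): [23]
enqueue(94): [23, 94]

Answer: 23 94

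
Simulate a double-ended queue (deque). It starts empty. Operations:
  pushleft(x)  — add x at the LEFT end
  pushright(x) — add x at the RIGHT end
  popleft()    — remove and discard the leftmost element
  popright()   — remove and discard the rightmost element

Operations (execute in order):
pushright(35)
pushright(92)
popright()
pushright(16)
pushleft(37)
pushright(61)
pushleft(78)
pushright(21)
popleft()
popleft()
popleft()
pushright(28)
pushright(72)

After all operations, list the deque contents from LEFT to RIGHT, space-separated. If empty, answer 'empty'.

Answer: 16 61 21 28 72

Derivation:
pushright(35): [35]
pushright(92): [35, 92]
popright(): [35]
pushright(16): [35, 16]
pushleft(37): [37, 35, 16]
pushright(61): [37, 35, 16, 61]
pushleft(78): [78, 37, 35, 16, 61]
pushright(21): [78, 37, 35, 16, 61, 21]
popleft(): [37, 35, 16, 61, 21]
popleft(): [35, 16, 61, 21]
popleft(): [16, 61, 21]
pushright(28): [16, 61, 21, 28]
pushright(72): [16, 61, 21, 28, 72]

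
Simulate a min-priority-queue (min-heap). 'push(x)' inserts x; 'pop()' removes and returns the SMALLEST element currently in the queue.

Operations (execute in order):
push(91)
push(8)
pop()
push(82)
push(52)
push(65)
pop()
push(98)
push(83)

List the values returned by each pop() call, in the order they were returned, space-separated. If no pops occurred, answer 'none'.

Answer: 8 52

Derivation:
push(91): heap contents = [91]
push(8): heap contents = [8, 91]
pop() → 8: heap contents = [91]
push(82): heap contents = [82, 91]
push(52): heap contents = [52, 82, 91]
push(65): heap contents = [52, 65, 82, 91]
pop() → 52: heap contents = [65, 82, 91]
push(98): heap contents = [65, 82, 91, 98]
push(83): heap contents = [65, 82, 83, 91, 98]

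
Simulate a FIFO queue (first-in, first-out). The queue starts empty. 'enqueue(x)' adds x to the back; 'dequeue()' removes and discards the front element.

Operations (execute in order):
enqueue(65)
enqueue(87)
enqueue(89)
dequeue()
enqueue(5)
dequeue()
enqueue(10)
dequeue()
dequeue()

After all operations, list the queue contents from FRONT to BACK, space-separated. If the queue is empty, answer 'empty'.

Answer: 10

Derivation:
enqueue(65): [65]
enqueue(87): [65, 87]
enqueue(89): [65, 87, 89]
dequeue(): [87, 89]
enqueue(5): [87, 89, 5]
dequeue(): [89, 5]
enqueue(10): [89, 5, 10]
dequeue(): [5, 10]
dequeue(): [10]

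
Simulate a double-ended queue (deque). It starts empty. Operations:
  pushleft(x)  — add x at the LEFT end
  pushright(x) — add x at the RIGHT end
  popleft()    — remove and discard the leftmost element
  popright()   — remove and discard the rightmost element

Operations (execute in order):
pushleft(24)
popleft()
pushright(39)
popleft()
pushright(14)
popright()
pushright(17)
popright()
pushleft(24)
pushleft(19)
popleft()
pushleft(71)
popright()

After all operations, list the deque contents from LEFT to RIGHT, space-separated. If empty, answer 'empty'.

Answer: 71

Derivation:
pushleft(24): [24]
popleft(): []
pushright(39): [39]
popleft(): []
pushright(14): [14]
popright(): []
pushright(17): [17]
popright(): []
pushleft(24): [24]
pushleft(19): [19, 24]
popleft(): [24]
pushleft(71): [71, 24]
popright(): [71]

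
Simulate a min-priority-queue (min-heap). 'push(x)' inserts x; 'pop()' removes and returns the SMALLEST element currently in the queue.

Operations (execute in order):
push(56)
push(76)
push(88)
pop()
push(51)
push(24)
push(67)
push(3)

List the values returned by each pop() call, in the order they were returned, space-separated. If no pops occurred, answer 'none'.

push(56): heap contents = [56]
push(76): heap contents = [56, 76]
push(88): heap contents = [56, 76, 88]
pop() → 56: heap contents = [76, 88]
push(51): heap contents = [51, 76, 88]
push(24): heap contents = [24, 51, 76, 88]
push(67): heap contents = [24, 51, 67, 76, 88]
push(3): heap contents = [3, 24, 51, 67, 76, 88]

Answer: 56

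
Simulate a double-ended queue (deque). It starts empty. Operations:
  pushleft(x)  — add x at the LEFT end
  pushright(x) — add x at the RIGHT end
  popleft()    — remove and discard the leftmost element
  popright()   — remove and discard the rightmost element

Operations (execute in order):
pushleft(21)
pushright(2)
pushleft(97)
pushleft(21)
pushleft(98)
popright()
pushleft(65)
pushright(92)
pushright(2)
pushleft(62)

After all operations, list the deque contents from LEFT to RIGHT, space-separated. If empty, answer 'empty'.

Answer: 62 65 98 21 97 21 92 2

Derivation:
pushleft(21): [21]
pushright(2): [21, 2]
pushleft(97): [97, 21, 2]
pushleft(21): [21, 97, 21, 2]
pushleft(98): [98, 21, 97, 21, 2]
popright(): [98, 21, 97, 21]
pushleft(65): [65, 98, 21, 97, 21]
pushright(92): [65, 98, 21, 97, 21, 92]
pushright(2): [65, 98, 21, 97, 21, 92, 2]
pushleft(62): [62, 65, 98, 21, 97, 21, 92, 2]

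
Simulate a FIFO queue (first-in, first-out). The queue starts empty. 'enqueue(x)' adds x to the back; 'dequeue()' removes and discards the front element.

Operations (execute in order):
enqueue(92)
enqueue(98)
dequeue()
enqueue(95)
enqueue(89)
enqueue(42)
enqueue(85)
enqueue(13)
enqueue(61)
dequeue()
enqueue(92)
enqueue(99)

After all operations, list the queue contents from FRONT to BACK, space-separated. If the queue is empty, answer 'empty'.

enqueue(92): [92]
enqueue(98): [92, 98]
dequeue(): [98]
enqueue(95): [98, 95]
enqueue(89): [98, 95, 89]
enqueue(42): [98, 95, 89, 42]
enqueue(85): [98, 95, 89, 42, 85]
enqueue(13): [98, 95, 89, 42, 85, 13]
enqueue(61): [98, 95, 89, 42, 85, 13, 61]
dequeue(): [95, 89, 42, 85, 13, 61]
enqueue(92): [95, 89, 42, 85, 13, 61, 92]
enqueue(99): [95, 89, 42, 85, 13, 61, 92, 99]

Answer: 95 89 42 85 13 61 92 99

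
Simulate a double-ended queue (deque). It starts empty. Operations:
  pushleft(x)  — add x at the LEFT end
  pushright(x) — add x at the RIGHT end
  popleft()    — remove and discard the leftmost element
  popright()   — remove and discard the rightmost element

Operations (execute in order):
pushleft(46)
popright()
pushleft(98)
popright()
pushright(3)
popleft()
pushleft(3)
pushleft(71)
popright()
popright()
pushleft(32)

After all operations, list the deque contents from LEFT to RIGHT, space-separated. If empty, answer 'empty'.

Answer: 32

Derivation:
pushleft(46): [46]
popright(): []
pushleft(98): [98]
popright(): []
pushright(3): [3]
popleft(): []
pushleft(3): [3]
pushleft(71): [71, 3]
popright(): [71]
popright(): []
pushleft(32): [32]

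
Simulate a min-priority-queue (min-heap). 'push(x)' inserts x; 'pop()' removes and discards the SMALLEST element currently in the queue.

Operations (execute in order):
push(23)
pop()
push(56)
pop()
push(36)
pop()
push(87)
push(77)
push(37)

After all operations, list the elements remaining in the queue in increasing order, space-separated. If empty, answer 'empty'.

push(23): heap contents = [23]
pop() → 23: heap contents = []
push(56): heap contents = [56]
pop() → 56: heap contents = []
push(36): heap contents = [36]
pop() → 36: heap contents = []
push(87): heap contents = [87]
push(77): heap contents = [77, 87]
push(37): heap contents = [37, 77, 87]

Answer: 37 77 87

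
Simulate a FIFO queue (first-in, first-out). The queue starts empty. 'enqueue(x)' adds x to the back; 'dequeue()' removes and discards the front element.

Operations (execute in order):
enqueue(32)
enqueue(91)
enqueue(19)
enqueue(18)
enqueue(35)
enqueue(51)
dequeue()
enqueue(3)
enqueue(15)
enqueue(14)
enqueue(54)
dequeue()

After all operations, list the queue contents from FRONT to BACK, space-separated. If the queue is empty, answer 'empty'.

Answer: 19 18 35 51 3 15 14 54

Derivation:
enqueue(32): [32]
enqueue(91): [32, 91]
enqueue(19): [32, 91, 19]
enqueue(18): [32, 91, 19, 18]
enqueue(35): [32, 91, 19, 18, 35]
enqueue(51): [32, 91, 19, 18, 35, 51]
dequeue(): [91, 19, 18, 35, 51]
enqueue(3): [91, 19, 18, 35, 51, 3]
enqueue(15): [91, 19, 18, 35, 51, 3, 15]
enqueue(14): [91, 19, 18, 35, 51, 3, 15, 14]
enqueue(54): [91, 19, 18, 35, 51, 3, 15, 14, 54]
dequeue(): [19, 18, 35, 51, 3, 15, 14, 54]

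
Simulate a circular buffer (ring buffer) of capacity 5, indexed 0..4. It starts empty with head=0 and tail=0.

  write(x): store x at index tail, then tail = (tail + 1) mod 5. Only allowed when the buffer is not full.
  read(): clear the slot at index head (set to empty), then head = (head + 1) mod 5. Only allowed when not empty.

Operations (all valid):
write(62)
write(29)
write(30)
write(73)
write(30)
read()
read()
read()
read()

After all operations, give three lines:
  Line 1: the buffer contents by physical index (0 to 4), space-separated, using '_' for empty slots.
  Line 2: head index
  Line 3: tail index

Answer: _ _ _ _ 30
4
0

Derivation:
write(62): buf=[62 _ _ _ _], head=0, tail=1, size=1
write(29): buf=[62 29 _ _ _], head=0, tail=2, size=2
write(30): buf=[62 29 30 _ _], head=0, tail=3, size=3
write(73): buf=[62 29 30 73 _], head=0, tail=4, size=4
write(30): buf=[62 29 30 73 30], head=0, tail=0, size=5
read(): buf=[_ 29 30 73 30], head=1, tail=0, size=4
read(): buf=[_ _ 30 73 30], head=2, tail=0, size=3
read(): buf=[_ _ _ 73 30], head=3, tail=0, size=2
read(): buf=[_ _ _ _ 30], head=4, tail=0, size=1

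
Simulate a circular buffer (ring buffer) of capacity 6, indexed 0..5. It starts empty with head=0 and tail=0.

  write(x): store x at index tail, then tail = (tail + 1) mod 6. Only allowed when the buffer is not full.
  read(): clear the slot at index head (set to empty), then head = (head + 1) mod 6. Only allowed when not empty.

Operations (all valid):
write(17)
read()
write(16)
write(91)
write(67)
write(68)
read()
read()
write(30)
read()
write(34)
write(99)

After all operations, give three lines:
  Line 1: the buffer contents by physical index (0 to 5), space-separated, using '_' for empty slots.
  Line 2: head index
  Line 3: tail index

write(17): buf=[17 _ _ _ _ _], head=0, tail=1, size=1
read(): buf=[_ _ _ _ _ _], head=1, tail=1, size=0
write(16): buf=[_ 16 _ _ _ _], head=1, tail=2, size=1
write(91): buf=[_ 16 91 _ _ _], head=1, tail=3, size=2
write(67): buf=[_ 16 91 67 _ _], head=1, tail=4, size=3
write(68): buf=[_ 16 91 67 68 _], head=1, tail=5, size=4
read(): buf=[_ _ 91 67 68 _], head=2, tail=5, size=3
read(): buf=[_ _ _ 67 68 _], head=3, tail=5, size=2
write(30): buf=[_ _ _ 67 68 30], head=3, tail=0, size=3
read(): buf=[_ _ _ _ 68 30], head=4, tail=0, size=2
write(34): buf=[34 _ _ _ 68 30], head=4, tail=1, size=3
write(99): buf=[34 99 _ _ 68 30], head=4, tail=2, size=4

Answer: 34 99 _ _ 68 30
4
2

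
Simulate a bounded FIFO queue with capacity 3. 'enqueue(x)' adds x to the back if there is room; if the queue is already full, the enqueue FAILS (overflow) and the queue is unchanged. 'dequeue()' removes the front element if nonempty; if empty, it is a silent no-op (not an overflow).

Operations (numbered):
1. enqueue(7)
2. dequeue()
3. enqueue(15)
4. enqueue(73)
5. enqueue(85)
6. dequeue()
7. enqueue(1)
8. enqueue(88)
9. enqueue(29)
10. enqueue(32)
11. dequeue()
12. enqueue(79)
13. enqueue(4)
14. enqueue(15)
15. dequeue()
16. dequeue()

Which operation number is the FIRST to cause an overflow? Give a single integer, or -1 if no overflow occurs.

1. enqueue(7): size=1
2. dequeue(): size=0
3. enqueue(15): size=1
4. enqueue(73): size=2
5. enqueue(85): size=3
6. dequeue(): size=2
7. enqueue(1): size=3
8. enqueue(88): size=3=cap → OVERFLOW (fail)
9. enqueue(29): size=3=cap → OVERFLOW (fail)
10. enqueue(32): size=3=cap → OVERFLOW (fail)
11. dequeue(): size=2
12. enqueue(79): size=3
13. enqueue(4): size=3=cap → OVERFLOW (fail)
14. enqueue(15): size=3=cap → OVERFLOW (fail)
15. dequeue(): size=2
16. dequeue(): size=1

Answer: 8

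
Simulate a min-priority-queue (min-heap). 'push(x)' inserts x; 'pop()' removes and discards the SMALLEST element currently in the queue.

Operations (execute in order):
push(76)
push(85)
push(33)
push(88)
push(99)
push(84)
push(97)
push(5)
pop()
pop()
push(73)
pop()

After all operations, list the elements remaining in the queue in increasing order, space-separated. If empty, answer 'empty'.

Answer: 76 84 85 88 97 99

Derivation:
push(76): heap contents = [76]
push(85): heap contents = [76, 85]
push(33): heap contents = [33, 76, 85]
push(88): heap contents = [33, 76, 85, 88]
push(99): heap contents = [33, 76, 85, 88, 99]
push(84): heap contents = [33, 76, 84, 85, 88, 99]
push(97): heap contents = [33, 76, 84, 85, 88, 97, 99]
push(5): heap contents = [5, 33, 76, 84, 85, 88, 97, 99]
pop() → 5: heap contents = [33, 76, 84, 85, 88, 97, 99]
pop() → 33: heap contents = [76, 84, 85, 88, 97, 99]
push(73): heap contents = [73, 76, 84, 85, 88, 97, 99]
pop() → 73: heap contents = [76, 84, 85, 88, 97, 99]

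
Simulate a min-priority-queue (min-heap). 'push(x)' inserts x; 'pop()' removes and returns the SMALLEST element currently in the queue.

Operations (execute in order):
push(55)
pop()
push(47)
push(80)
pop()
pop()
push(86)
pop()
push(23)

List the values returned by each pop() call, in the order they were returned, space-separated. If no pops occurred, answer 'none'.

push(55): heap contents = [55]
pop() → 55: heap contents = []
push(47): heap contents = [47]
push(80): heap contents = [47, 80]
pop() → 47: heap contents = [80]
pop() → 80: heap contents = []
push(86): heap contents = [86]
pop() → 86: heap contents = []
push(23): heap contents = [23]

Answer: 55 47 80 86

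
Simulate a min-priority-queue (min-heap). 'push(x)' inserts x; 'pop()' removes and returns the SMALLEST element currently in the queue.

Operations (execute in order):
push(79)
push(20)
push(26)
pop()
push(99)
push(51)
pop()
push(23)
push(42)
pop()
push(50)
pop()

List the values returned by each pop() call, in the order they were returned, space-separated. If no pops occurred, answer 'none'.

Answer: 20 26 23 42

Derivation:
push(79): heap contents = [79]
push(20): heap contents = [20, 79]
push(26): heap contents = [20, 26, 79]
pop() → 20: heap contents = [26, 79]
push(99): heap contents = [26, 79, 99]
push(51): heap contents = [26, 51, 79, 99]
pop() → 26: heap contents = [51, 79, 99]
push(23): heap contents = [23, 51, 79, 99]
push(42): heap contents = [23, 42, 51, 79, 99]
pop() → 23: heap contents = [42, 51, 79, 99]
push(50): heap contents = [42, 50, 51, 79, 99]
pop() → 42: heap contents = [50, 51, 79, 99]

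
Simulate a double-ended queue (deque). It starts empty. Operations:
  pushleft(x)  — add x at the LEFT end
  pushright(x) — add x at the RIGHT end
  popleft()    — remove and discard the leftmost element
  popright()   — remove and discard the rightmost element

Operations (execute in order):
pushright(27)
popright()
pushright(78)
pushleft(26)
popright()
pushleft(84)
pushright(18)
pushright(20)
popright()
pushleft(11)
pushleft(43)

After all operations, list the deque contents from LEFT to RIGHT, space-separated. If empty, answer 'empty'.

pushright(27): [27]
popright(): []
pushright(78): [78]
pushleft(26): [26, 78]
popright(): [26]
pushleft(84): [84, 26]
pushright(18): [84, 26, 18]
pushright(20): [84, 26, 18, 20]
popright(): [84, 26, 18]
pushleft(11): [11, 84, 26, 18]
pushleft(43): [43, 11, 84, 26, 18]

Answer: 43 11 84 26 18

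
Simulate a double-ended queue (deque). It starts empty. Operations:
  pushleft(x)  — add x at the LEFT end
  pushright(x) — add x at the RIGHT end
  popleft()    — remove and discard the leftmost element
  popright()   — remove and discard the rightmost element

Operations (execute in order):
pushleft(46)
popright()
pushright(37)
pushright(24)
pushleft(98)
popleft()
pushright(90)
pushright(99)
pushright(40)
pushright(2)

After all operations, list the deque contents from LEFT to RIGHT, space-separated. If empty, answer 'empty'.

Answer: 37 24 90 99 40 2

Derivation:
pushleft(46): [46]
popright(): []
pushright(37): [37]
pushright(24): [37, 24]
pushleft(98): [98, 37, 24]
popleft(): [37, 24]
pushright(90): [37, 24, 90]
pushright(99): [37, 24, 90, 99]
pushright(40): [37, 24, 90, 99, 40]
pushright(2): [37, 24, 90, 99, 40, 2]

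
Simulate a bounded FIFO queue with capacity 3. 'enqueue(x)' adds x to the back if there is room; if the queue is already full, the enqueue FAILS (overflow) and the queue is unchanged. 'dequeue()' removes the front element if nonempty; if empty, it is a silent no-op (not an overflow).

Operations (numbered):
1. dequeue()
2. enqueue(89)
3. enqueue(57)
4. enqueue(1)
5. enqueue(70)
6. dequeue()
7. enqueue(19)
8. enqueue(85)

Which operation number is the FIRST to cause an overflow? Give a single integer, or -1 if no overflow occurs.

Answer: 5

Derivation:
1. dequeue(): empty, no-op, size=0
2. enqueue(89): size=1
3. enqueue(57): size=2
4. enqueue(1): size=3
5. enqueue(70): size=3=cap → OVERFLOW (fail)
6. dequeue(): size=2
7. enqueue(19): size=3
8. enqueue(85): size=3=cap → OVERFLOW (fail)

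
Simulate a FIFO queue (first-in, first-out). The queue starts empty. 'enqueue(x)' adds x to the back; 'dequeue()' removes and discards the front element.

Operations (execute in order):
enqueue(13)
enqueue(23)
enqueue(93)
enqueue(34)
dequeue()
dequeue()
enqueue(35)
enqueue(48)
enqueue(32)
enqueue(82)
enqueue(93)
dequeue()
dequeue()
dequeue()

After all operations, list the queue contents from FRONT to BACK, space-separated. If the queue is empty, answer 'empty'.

enqueue(13): [13]
enqueue(23): [13, 23]
enqueue(93): [13, 23, 93]
enqueue(34): [13, 23, 93, 34]
dequeue(): [23, 93, 34]
dequeue(): [93, 34]
enqueue(35): [93, 34, 35]
enqueue(48): [93, 34, 35, 48]
enqueue(32): [93, 34, 35, 48, 32]
enqueue(82): [93, 34, 35, 48, 32, 82]
enqueue(93): [93, 34, 35, 48, 32, 82, 93]
dequeue(): [34, 35, 48, 32, 82, 93]
dequeue(): [35, 48, 32, 82, 93]
dequeue(): [48, 32, 82, 93]

Answer: 48 32 82 93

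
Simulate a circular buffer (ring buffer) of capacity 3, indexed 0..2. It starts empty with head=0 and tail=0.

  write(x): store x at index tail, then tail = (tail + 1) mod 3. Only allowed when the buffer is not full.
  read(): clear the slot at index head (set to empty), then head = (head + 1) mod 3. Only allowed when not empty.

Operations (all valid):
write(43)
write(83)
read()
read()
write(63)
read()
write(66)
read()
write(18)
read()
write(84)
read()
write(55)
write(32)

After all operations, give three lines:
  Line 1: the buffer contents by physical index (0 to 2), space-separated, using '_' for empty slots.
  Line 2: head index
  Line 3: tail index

write(43): buf=[43 _ _], head=0, tail=1, size=1
write(83): buf=[43 83 _], head=0, tail=2, size=2
read(): buf=[_ 83 _], head=1, tail=2, size=1
read(): buf=[_ _ _], head=2, tail=2, size=0
write(63): buf=[_ _ 63], head=2, tail=0, size=1
read(): buf=[_ _ _], head=0, tail=0, size=0
write(66): buf=[66 _ _], head=0, tail=1, size=1
read(): buf=[_ _ _], head=1, tail=1, size=0
write(18): buf=[_ 18 _], head=1, tail=2, size=1
read(): buf=[_ _ _], head=2, tail=2, size=0
write(84): buf=[_ _ 84], head=2, tail=0, size=1
read(): buf=[_ _ _], head=0, tail=0, size=0
write(55): buf=[55 _ _], head=0, tail=1, size=1
write(32): buf=[55 32 _], head=0, tail=2, size=2

Answer: 55 32 _
0
2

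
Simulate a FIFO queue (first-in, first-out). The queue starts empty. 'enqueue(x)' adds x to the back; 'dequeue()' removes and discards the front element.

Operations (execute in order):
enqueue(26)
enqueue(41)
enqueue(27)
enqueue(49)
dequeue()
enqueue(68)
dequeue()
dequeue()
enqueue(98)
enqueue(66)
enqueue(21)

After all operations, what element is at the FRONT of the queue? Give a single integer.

Answer: 49

Derivation:
enqueue(26): queue = [26]
enqueue(41): queue = [26, 41]
enqueue(27): queue = [26, 41, 27]
enqueue(49): queue = [26, 41, 27, 49]
dequeue(): queue = [41, 27, 49]
enqueue(68): queue = [41, 27, 49, 68]
dequeue(): queue = [27, 49, 68]
dequeue(): queue = [49, 68]
enqueue(98): queue = [49, 68, 98]
enqueue(66): queue = [49, 68, 98, 66]
enqueue(21): queue = [49, 68, 98, 66, 21]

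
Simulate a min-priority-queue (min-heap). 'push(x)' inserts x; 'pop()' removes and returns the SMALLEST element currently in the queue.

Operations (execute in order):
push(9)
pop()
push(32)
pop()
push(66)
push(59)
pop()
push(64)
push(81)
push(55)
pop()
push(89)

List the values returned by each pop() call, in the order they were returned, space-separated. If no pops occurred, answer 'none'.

push(9): heap contents = [9]
pop() → 9: heap contents = []
push(32): heap contents = [32]
pop() → 32: heap contents = []
push(66): heap contents = [66]
push(59): heap contents = [59, 66]
pop() → 59: heap contents = [66]
push(64): heap contents = [64, 66]
push(81): heap contents = [64, 66, 81]
push(55): heap contents = [55, 64, 66, 81]
pop() → 55: heap contents = [64, 66, 81]
push(89): heap contents = [64, 66, 81, 89]

Answer: 9 32 59 55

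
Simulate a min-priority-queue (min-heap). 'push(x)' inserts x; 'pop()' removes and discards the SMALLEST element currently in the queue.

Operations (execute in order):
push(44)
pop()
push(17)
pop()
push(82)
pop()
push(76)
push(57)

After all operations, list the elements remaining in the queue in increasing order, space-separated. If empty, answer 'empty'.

Answer: 57 76

Derivation:
push(44): heap contents = [44]
pop() → 44: heap contents = []
push(17): heap contents = [17]
pop() → 17: heap contents = []
push(82): heap contents = [82]
pop() → 82: heap contents = []
push(76): heap contents = [76]
push(57): heap contents = [57, 76]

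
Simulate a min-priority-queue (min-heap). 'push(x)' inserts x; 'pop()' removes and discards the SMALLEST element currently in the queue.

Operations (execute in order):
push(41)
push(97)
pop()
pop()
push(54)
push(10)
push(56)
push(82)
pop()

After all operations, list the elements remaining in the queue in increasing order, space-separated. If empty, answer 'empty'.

Answer: 54 56 82

Derivation:
push(41): heap contents = [41]
push(97): heap contents = [41, 97]
pop() → 41: heap contents = [97]
pop() → 97: heap contents = []
push(54): heap contents = [54]
push(10): heap contents = [10, 54]
push(56): heap contents = [10, 54, 56]
push(82): heap contents = [10, 54, 56, 82]
pop() → 10: heap contents = [54, 56, 82]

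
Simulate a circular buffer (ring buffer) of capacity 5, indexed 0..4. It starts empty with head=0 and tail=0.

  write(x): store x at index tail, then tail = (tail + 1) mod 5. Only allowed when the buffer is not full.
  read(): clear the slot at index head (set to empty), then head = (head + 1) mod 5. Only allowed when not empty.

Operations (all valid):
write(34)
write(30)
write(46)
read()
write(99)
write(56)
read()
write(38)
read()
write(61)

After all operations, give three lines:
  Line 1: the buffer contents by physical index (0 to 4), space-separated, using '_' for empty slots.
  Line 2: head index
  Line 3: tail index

write(34): buf=[34 _ _ _ _], head=0, tail=1, size=1
write(30): buf=[34 30 _ _ _], head=0, tail=2, size=2
write(46): buf=[34 30 46 _ _], head=0, tail=3, size=3
read(): buf=[_ 30 46 _ _], head=1, tail=3, size=2
write(99): buf=[_ 30 46 99 _], head=1, tail=4, size=3
write(56): buf=[_ 30 46 99 56], head=1, tail=0, size=4
read(): buf=[_ _ 46 99 56], head=2, tail=0, size=3
write(38): buf=[38 _ 46 99 56], head=2, tail=1, size=4
read(): buf=[38 _ _ 99 56], head=3, tail=1, size=3
write(61): buf=[38 61 _ 99 56], head=3, tail=2, size=4

Answer: 38 61 _ 99 56
3
2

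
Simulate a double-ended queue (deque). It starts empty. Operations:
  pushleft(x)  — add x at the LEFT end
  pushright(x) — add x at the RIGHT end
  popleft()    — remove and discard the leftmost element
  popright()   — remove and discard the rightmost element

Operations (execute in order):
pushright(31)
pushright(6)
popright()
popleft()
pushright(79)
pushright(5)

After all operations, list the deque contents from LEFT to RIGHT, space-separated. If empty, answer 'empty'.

pushright(31): [31]
pushright(6): [31, 6]
popright(): [31]
popleft(): []
pushright(79): [79]
pushright(5): [79, 5]

Answer: 79 5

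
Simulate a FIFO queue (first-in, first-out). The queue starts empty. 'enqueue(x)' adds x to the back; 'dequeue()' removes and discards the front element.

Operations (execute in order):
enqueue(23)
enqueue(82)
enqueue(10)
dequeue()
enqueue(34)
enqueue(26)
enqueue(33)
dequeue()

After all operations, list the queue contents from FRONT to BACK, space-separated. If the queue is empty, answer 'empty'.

Answer: 10 34 26 33

Derivation:
enqueue(23): [23]
enqueue(82): [23, 82]
enqueue(10): [23, 82, 10]
dequeue(): [82, 10]
enqueue(34): [82, 10, 34]
enqueue(26): [82, 10, 34, 26]
enqueue(33): [82, 10, 34, 26, 33]
dequeue(): [10, 34, 26, 33]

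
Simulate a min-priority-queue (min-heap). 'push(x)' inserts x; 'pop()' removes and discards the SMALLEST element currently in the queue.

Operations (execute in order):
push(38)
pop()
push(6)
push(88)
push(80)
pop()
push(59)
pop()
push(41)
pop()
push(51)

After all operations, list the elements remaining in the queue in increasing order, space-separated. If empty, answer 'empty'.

push(38): heap contents = [38]
pop() → 38: heap contents = []
push(6): heap contents = [6]
push(88): heap contents = [6, 88]
push(80): heap contents = [6, 80, 88]
pop() → 6: heap contents = [80, 88]
push(59): heap contents = [59, 80, 88]
pop() → 59: heap contents = [80, 88]
push(41): heap contents = [41, 80, 88]
pop() → 41: heap contents = [80, 88]
push(51): heap contents = [51, 80, 88]

Answer: 51 80 88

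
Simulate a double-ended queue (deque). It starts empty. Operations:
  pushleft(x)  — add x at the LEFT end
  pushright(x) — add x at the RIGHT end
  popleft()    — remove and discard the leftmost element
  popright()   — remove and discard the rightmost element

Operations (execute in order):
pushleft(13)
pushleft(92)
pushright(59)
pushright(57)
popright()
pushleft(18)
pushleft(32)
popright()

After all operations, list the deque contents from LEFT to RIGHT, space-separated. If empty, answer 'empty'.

pushleft(13): [13]
pushleft(92): [92, 13]
pushright(59): [92, 13, 59]
pushright(57): [92, 13, 59, 57]
popright(): [92, 13, 59]
pushleft(18): [18, 92, 13, 59]
pushleft(32): [32, 18, 92, 13, 59]
popright(): [32, 18, 92, 13]

Answer: 32 18 92 13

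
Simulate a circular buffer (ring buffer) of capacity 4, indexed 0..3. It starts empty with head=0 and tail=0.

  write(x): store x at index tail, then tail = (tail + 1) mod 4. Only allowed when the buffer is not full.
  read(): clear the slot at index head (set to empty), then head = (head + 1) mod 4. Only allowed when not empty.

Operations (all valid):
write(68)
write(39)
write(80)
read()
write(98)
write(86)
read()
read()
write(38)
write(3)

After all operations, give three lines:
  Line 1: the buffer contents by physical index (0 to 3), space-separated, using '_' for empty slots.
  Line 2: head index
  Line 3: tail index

Answer: 86 38 3 98
3
3

Derivation:
write(68): buf=[68 _ _ _], head=0, tail=1, size=1
write(39): buf=[68 39 _ _], head=0, tail=2, size=2
write(80): buf=[68 39 80 _], head=0, tail=3, size=3
read(): buf=[_ 39 80 _], head=1, tail=3, size=2
write(98): buf=[_ 39 80 98], head=1, tail=0, size=3
write(86): buf=[86 39 80 98], head=1, tail=1, size=4
read(): buf=[86 _ 80 98], head=2, tail=1, size=3
read(): buf=[86 _ _ 98], head=3, tail=1, size=2
write(38): buf=[86 38 _ 98], head=3, tail=2, size=3
write(3): buf=[86 38 3 98], head=3, tail=3, size=4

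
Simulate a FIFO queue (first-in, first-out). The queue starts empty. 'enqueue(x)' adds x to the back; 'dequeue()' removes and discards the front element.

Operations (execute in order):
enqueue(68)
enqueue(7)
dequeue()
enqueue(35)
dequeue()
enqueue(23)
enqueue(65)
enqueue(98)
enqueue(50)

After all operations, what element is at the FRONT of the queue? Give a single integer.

Answer: 35

Derivation:
enqueue(68): queue = [68]
enqueue(7): queue = [68, 7]
dequeue(): queue = [7]
enqueue(35): queue = [7, 35]
dequeue(): queue = [35]
enqueue(23): queue = [35, 23]
enqueue(65): queue = [35, 23, 65]
enqueue(98): queue = [35, 23, 65, 98]
enqueue(50): queue = [35, 23, 65, 98, 50]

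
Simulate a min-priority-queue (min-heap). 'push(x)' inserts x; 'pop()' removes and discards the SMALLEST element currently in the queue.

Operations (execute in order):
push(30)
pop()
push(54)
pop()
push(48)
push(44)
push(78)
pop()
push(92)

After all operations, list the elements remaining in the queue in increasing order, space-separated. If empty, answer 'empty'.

push(30): heap contents = [30]
pop() → 30: heap contents = []
push(54): heap contents = [54]
pop() → 54: heap contents = []
push(48): heap contents = [48]
push(44): heap contents = [44, 48]
push(78): heap contents = [44, 48, 78]
pop() → 44: heap contents = [48, 78]
push(92): heap contents = [48, 78, 92]

Answer: 48 78 92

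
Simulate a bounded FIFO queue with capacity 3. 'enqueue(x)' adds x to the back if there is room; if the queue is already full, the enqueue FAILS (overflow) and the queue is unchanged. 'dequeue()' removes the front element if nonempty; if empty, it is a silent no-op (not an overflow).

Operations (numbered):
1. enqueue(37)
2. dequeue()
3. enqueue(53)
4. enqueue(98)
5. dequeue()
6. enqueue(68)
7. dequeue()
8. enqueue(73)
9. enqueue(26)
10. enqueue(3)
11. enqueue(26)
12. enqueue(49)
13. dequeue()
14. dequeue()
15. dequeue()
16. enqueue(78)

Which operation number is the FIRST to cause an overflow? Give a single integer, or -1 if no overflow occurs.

1. enqueue(37): size=1
2. dequeue(): size=0
3. enqueue(53): size=1
4. enqueue(98): size=2
5. dequeue(): size=1
6. enqueue(68): size=2
7. dequeue(): size=1
8. enqueue(73): size=2
9. enqueue(26): size=3
10. enqueue(3): size=3=cap → OVERFLOW (fail)
11. enqueue(26): size=3=cap → OVERFLOW (fail)
12. enqueue(49): size=3=cap → OVERFLOW (fail)
13. dequeue(): size=2
14. dequeue(): size=1
15. dequeue(): size=0
16. enqueue(78): size=1

Answer: 10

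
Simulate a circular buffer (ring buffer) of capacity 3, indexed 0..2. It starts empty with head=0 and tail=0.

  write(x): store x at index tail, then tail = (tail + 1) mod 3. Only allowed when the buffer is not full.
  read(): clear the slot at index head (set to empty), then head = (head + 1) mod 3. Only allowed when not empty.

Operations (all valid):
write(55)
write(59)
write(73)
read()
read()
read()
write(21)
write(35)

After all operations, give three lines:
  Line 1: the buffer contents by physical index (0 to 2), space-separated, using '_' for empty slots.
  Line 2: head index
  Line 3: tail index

Answer: 21 35 _
0
2

Derivation:
write(55): buf=[55 _ _], head=0, tail=1, size=1
write(59): buf=[55 59 _], head=0, tail=2, size=2
write(73): buf=[55 59 73], head=0, tail=0, size=3
read(): buf=[_ 59 73], head=1, tail=0, size=2
read(): buf=[_ _ 73], head=2, tail=0, size=1
read(): buf=[_ _ _], head=0, tail=0, size=0
write(21): buf=[21 _ _], head=0, tail=1, size=1
write(35): buf=[21 35 _], head=0, tail=2, size=2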